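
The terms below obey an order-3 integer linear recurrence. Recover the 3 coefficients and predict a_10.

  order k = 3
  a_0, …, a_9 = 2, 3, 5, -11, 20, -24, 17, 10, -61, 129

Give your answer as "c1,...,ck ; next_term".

  a_3 = -2·5 + -1·3 + 1·2 = -11
  a_4 = -2·-11 + -1·5 + 1·3 = 20
  a_5 = -2·20 + -1·-11 + 1·5 = -24
  a_6 = -2·-24 + -1·20 + 1·-11 = 17
  a_7 = -2·17 + -1·-24 + 1·20 = 10
  a_8 = -2·10 + -1·17 + 1·-24 = -61
  a_9 = -2·-61 + -1·10 + 1·17 = 129
  a_10 = -2·129 + -1·-61 + 1·10 = -187

-2,-1,1 ; -187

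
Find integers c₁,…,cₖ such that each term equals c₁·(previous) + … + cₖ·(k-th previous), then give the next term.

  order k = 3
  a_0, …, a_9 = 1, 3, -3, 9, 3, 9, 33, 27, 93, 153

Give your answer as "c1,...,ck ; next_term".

  a_3 = 0·-3 + 2·3 + 3·1 = 9
  a_4 = 0·9 + 2·-3 + 3·3 = 3
  a_5 = 0·3 + 2·9 + 3·-3 = 9
  a_6 = 0·9 + 2·3 + 3·9 = 33
  a_7 = 0·33 + 2·9 + 3·3 = 27
  a_8 = 0·27 + 2·33 + 3·9 = 93
  a_9 = 0·93 + 2·27 + 3·33 = 153
  a_10 = 0·153 + 2·93 + 3·27 = 267

0,2,3 ; 267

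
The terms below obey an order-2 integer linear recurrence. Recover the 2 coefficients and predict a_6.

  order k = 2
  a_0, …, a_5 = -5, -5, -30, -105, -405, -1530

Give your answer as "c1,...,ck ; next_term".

  a_2 = 3·-5 + 3·-5 = -30
  a_3 = 3·-30 + 3·-5 = -105
  a_4 = 3·-105 + 3·-30 = -405
  a_5 = 3·-405 + 3·-105 = -1530
  a_6 = 3·-1530 + 3·-405 = -5805

3,3 ; -5805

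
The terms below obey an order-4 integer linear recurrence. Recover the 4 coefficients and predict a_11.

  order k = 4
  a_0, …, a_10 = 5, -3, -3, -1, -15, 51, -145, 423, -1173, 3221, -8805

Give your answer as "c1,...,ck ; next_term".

  a_4 = -3·-1 + 0·-3 + 1·-3 + -3·5 = -15
  a_5 = -3·-15 + 0·-1 + 1·-3 + -3·-3 = 51
  a_6 = -3·51 + 0·-15 + 1·-1 + -3·-3 = -145
  a_7 = -3·-145 + 0·51 + 1·-15 + -3·-1 = 423
  a_8 = -3·423 + 0·-145 + 1·51 + -3·-15 = -1173
  a_9 = -3·-1173 + 0·423 + 1·-145 + -3·51 = 3221
  a_10 = -3·3221 + 0·-1173 + 1·423 + -3·-145 = -8805
  a_11 = -3·-8805 + 0·3221 + 1·-1173 + -3·423 = 23973

-3,0,1,-3 ; 23973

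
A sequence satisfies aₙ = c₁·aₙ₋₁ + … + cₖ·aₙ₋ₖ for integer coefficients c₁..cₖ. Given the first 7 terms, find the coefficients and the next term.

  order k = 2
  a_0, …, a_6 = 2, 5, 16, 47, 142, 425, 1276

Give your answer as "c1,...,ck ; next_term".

2,3 ; 3827

  a_2 = 2·5 + 3·2 = 16
  a_3 = 2·16 + 3·5 = 47
  a_4 = 2·47 + 3·16 = 142
  a_5 = 2·142 + 3·47 = 425
  a_6 = 2·425 + 3·142 = 1276
  a_7 = 2·1276 + 3·425 = 3827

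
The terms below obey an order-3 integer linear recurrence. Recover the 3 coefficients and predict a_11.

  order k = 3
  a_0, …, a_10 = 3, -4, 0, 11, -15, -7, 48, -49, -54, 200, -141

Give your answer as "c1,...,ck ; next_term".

-1,-2,1 ; -313

  a_3 = -1·0 + -2·-4 + 1·3 = 11
  a_4 = -1·11 + -2·0 + 1·-4 = -15
  a_5 = -1·-15 + -2·11 + 1·0 = -7
  a_6 = -1·-7 + -2·-15 + 1·11 = 48
  a_7 = -1·48 + -2·-7 + 1·-15 = -49
  a_8 = -1·-49 + -2·48 + 1·-7 = -54
  a_9 = -1·-54 + -2·-49 + 1·48 = 200
  a_10 = -1·200 + -2·-54 + 1·-49 = -141
  a_11 = -1·-141 + -2·200 + 1·-54 = -313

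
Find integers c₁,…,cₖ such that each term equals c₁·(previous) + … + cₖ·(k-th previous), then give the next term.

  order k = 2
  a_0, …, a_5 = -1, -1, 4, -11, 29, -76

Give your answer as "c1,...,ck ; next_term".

  a_2 = -3·-1 + -1·-1 = 4
  a_3 = -3·4 + -1·-1 = -11
  a_4 = -3·-11 + -1·4 = 29
  a_5 = -3·29 + -1·-11 = -76
  a_6 = -3·-76 + -1·29 = 199

-3,-1 ; 199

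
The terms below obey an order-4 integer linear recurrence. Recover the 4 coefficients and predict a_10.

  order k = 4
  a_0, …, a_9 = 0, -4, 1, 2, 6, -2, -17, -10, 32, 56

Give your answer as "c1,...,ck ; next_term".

0,-2,-2,-1 ; -27

  a_4 = 0·2 + -2·1 + -2·-4 + -1·0 = 6
  a_5 = 0·6 + -2·2 + -2·1 + -1·-4 = -2
  a_6 = 0·-2 + -2·6 + -2·2 + -1·1 = -17
  a_7 = 0·-17 + -2·-2 + -2·6 + -1·2 = -10
  a_8 = 0·-10 + -2·-17 + -2·-2 + -1·6 = 32
  a_9 = 0·32 + -2·-10 + -2·-17 + -1·-2 = 56
  a_10 = 0·56 + -2·32 + -2·-10 + -1·-17 = -27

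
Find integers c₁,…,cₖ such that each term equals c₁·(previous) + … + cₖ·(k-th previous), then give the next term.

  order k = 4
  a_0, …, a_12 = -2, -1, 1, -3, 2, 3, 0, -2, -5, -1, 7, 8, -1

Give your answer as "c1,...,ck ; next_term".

  a_4 = 0·-3 + -1·1 + -1·-1 + -1·-2 = 2
  a_5 = 0·2 + -1·-3 + -1·1 + -1·-1 = 3
  a_6 = 0·3 + -1·2 + -1·-3 + -1·1 = 0
  a_7 = 0·0 + -1·3 + -1·2 + -1·-3 = -2
  a_8 = 0·-2 + -1·0 + -1·3 + -1·2 = -5
  a_9 = 0·-5 + -1·-2 + -1·0 + -1·3 = -1
  a_10 = 0·-1 + -1·-5 + -1·-2 + -1·0 = 7
  a_11 = 0·7 + -1·-1 + -1·-5 + -1·-2 = 8
  a_12 = 0·8 + -1·7 + -1·-1 + -1·-5 = -1
  a_13 = 0·-1 + -1·8 + -1·7 + -1·-1 = -14

0,-1,-1,-1 ; -14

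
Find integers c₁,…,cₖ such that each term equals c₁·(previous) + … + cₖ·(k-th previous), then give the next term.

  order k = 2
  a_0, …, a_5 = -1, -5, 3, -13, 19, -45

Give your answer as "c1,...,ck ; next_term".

  a_2 = -1·-5 + 2·-1 = 3
  a_3 = -1·3 + 2·-5 = -13
  a_4 = -1·-13 + 2·3 = 19
  a_5 = -1·19 + 2·-13 = -45
  a_6 = -1·-45 + 2·19 = 83

-1,2 ; 83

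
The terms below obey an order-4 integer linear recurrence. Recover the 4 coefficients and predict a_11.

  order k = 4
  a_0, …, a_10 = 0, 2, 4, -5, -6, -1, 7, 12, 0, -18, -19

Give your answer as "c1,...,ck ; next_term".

0,-1,-1,-1 ; 6

  a_4 = 0·-5 + -1·4 + -1·2 + -1·0 = -6
  a_5 = 0·-6 + -1·-5 + -1·4 + -1·2 = -1
  a_6 = 0·-1 + -1·-6 + -1·-5 + -1·4 = 7
  a_7 = 0·7 + -1·-1 + -1·-6 + -1·-5 = 12
  a_8 = 0·12 + -1·7 + -1·-1 + -1·-6 = 0
  a_9 = 0·0 + -1·12 + -1·7 + -1·-1 = -18
  a_10 = 0·-18 + -1·0 + -1·12 + -1·7 = -19
  a_11 = 0·-19 + -1·-18 + -1·0 + -1·12 = 6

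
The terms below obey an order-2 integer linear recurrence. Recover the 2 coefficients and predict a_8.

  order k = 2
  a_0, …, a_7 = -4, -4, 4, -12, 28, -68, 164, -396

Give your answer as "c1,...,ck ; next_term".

  a_2 = -2·-4 + 1·-4 = 4
  a_3 = -2·4 + 1·-4 = -12
  a_4 = -2·-12 + 1·4 = 28
  a_5 = -2·28 + 1·-12 = -68
  a_6 = -2·-68 + 1·28 = 164
  a_7 = -2·164 + 1·-68 = -396
  a_8 = -2·-396 + 1·164 = 956

-2,1 ; 956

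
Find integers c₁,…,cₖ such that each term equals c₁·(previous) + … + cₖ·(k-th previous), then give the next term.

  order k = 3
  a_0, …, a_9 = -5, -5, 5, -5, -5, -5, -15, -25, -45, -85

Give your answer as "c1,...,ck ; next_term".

  a_3 = 1·5 + 1·-5 + 1·-5 = -5
  a_4 = 1·-5 + 1·5 + 1·-5 = -5
  a_5 = 1·-5 + 1·-5 + 1·5 = -5
  a_6 = 1·-5 + 1·-5 + 1·-5 = -15
  a_7 = 1·-15 + 1·-5 + 1·-5 = -25
  a_8 = 1·-25 + 1·-15 + 1·-5 = -45
  a_9 = 1·-45 + 1·-25 + 1·-15 = -85
  a_10 = 1·-85 + 1·-45 + 1·-25 = -155

1,1,1 ; -155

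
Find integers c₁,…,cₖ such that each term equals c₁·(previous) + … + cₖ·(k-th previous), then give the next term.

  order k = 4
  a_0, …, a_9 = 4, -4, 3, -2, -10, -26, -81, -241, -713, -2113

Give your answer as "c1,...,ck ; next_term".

  a_4 = 3·-2 + 0·3 + 0·-4 + -1·4 = -10
  a_5 = 3·-10 + 0·-2 + 0·3 + -1·-4 = -26
  a_6 = 3·-26 + 0·-10 + 0·-2 + -1·3 = -81
  a_7 = 3·-81 + 0·-26 + 0·-10 + -1·-2 = -241
  a_8 = 3·-241 + 0·-81 + 0·-26 + -1·-10 = -713
  a_9 = 3·-713 + 0·-241 + 0·-81 + -1·-26 = -2113
  a_10 = 3·-2113 + 0·-713 + 0·-241 + -1·-81 = -6258

3,0,0,-1 ; -6258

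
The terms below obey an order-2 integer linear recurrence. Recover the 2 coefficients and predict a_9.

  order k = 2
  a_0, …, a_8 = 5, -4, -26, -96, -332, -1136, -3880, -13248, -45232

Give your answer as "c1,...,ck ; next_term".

  a_2 = 4·-4 + -2·5 = -26
  a_3 = 4·-26 + -2·-4 = -96
  a_4 = 4·-96 + -2·-26 = -332
  a_5 = 4·-332 + -2·-96 = -1136
  a_6 = 4·-1136 + -2·-332 = -3880
  a_7 = 4·-3880 + -2·-1136 = -13248
  a_8 = 4·-13248 + -2·-3880 = -45232
  a_9 = 4·-45232 + -2·-13248 = -154432

4,-2 ; -154432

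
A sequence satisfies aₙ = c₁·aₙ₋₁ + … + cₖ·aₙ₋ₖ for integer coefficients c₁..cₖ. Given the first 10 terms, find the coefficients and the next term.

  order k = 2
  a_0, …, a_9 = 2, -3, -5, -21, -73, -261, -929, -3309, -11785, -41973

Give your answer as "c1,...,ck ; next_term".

  a_2 = 3·-3 + 2·2 = -5
  a_3 = 3·-5 + 2·-3 = -21
  a_4 = 3·-21 + 2·-5 = -73
  a_5 = 3·-73 + 2·-21 = -261
  a_6 = 3·-261 + 2·-73 = -929
  a_7 = 3·-929 + 2·-261 = -3309
  a_8 = 3·-3309 + 2·-929 = -11785
  a_9 = 3·-11785 + 2·-3309 = -41973
  a_10 = 3·-41973 + 2·-11785 = -149489

3,2 ; -149489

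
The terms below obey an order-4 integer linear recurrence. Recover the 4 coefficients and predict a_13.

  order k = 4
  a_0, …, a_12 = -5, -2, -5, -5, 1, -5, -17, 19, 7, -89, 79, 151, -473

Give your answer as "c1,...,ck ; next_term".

  a_4 = -1·-5 + -2·-5 + 2·-2 + 2·-5 = 1
  a_5 = -1·1 + -2·-5 + 2·-5 + 2·-2 = -5
  a_6 = -1·-5 + -2·1 + 2·-5 + 2·-5 = -17
  a_7 = -1·-17 + -2·-5 + 2·1 + 2·-5 = 19
  a_8 = -1·19 + -2·-17 + 2·-5 + 2·1 = 7
  a_9 = -1·7 + -2·19 + 2·-17 + 2·-5 = -89
  a_10 = -1·-89 + -2·7 + 2·19 + 2·-17 = 79
  a_11 = -1·79 + -2·-89 + 2·7 + 2·19 = 151
  a_12 = -1·151 + -2·79 + 2·-89 + 2·7 = -473
  a_13 = -1·-473 + -2·151 + 2·79 + 2·-89 = 151

-1,-2,2,2 ; 151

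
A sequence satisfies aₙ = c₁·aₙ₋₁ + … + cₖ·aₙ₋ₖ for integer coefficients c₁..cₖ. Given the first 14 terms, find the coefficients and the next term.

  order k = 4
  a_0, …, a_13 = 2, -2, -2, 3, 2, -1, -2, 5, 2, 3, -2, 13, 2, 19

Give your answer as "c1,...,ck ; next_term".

  a_4 = 0·3 + 1·-2 + 0·-2 + 2·2 = 2
  a_5 = 0·2 + 1·3 + 0·-2 + 2·-2 = -1
  a_6 = 0·-1 + 1·2 + 0·3 + 2·-2 = -2
  a_7 = 0·-2 + 1·-1 + 0·2 + 2·3 = 5
  a_8 = 0·5 + 1·-2 + 0·-1 + 2·2 = 2
  a_9 = 0·2 + 1·5 + 0·-2 + 2·-1 = 3
  a_10 = 0·3 + 1·2 + 0·5 + 2·-2 = -2
  a_11 = 0·-2 + 1·3 + 0·2 + 2·5 = 13
  a_12 = 0·13 + 1·-2 + 0·3 + 2·2 = 2
  a_13 = 0·2 + 1·13 + 0·-2 + 2·3 = 19
  a_14 = 0·19 + 1·2 + 0·13 + 2·-2 = -2

0,1,0,2 ; -2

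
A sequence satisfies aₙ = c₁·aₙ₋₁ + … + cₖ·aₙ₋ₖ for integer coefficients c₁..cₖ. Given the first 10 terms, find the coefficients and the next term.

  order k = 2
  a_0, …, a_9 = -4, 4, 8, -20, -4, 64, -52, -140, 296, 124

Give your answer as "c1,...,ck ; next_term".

-1,-3 ; -1012

  a_2 = -1·4 + -3·-4 = 8
  a_3 = -1·8 + -3·4 = -20
  a_4 = -1·-20 + -3·8 = -4
  a_5 = -1·-4 + -3·-20 = 64
  a_6 = -1·64 + -3·-4 = -52
  a_7 = -1·-52 + -3·64 = -140
  a_8 = -1·-140 + -3·-52 = 296
  a_9 = -1·296 + -3·-140 = 124
  a_10 = -1·124 + -3·296 = -1012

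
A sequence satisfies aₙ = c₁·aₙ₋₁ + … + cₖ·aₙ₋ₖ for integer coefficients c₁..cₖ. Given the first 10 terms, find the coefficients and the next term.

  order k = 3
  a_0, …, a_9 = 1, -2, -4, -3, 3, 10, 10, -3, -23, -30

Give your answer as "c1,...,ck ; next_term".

  a_3 = 1·-4 + -1·-2 + -1·1 = -3
  a_4 = 1·-3 + -1·-4 + -1·-2 = 3
  a_5 = 1·3 + -1·-3 + -1·-4 = 10
  a_6 = 1·10 + -1·3 + -1·-3 = 10
  a_7 = 1·10 + -1·10 + -1·3 = -3
  a_8 = 1·-3 + -1·10 + -1·10 = -23
  a_9 = 1·-23 + -1·-3 + -1·10 = -30
  a_10 = 1·-30 + -1·-23 + -1·-3 = -4

1,-1,-1 ; -4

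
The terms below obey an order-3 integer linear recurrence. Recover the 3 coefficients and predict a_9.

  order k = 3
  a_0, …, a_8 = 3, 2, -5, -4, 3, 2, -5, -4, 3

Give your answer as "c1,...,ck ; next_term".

  a_3 = 1·-5 + -1·2 + 1·3 = -4
  a_4 = 1·-4 + -1·-5 + 1·2 = 3
  a_5 = 1·3 + -1·-4 + 1·-5 = 2
  a_6 = 1·2 + -1·3 + 1·-4 = -5
  a_7 = 1·-5 + -1·2 + 1·3 = -4
  a_8 = 1·-4 + -1·-5 + 1·2 = 3
  a_9 = 1·3 + -1·-4 + 1·-5 = 2

1,-1,1 ; 2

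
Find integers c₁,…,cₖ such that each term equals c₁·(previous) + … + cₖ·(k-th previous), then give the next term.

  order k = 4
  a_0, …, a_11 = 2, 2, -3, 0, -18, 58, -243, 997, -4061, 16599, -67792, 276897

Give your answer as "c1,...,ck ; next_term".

  a_4 = -3·0 + 4·-3 + -2·2 + -1·2 = -18
  a_5 = -3·-18 + 4·0 + -2·-3 + -1·2 = 58
  a_6 = -3·58 + 4·-18 + -2·0 + -1·-3 = -243
  a_7 = -3·-243 + 4·58 + -2·-18 + -1·0 = 997
  a_8 = -3·997 + 4·-243 + -2·58 + -1·-18 = -4061
  a_9 = -3·-4061 + 4·997 + -2·-243 + -1·58 = 16599
  a_10 = -3·16599 + 4·-4061 + -2·997 + -1·-243 = -67792
  a_11 = -3·-67792 + 4·16599 + -2·-4061 + -1·997 = 276897
  a_12 = -3·276897 + 4·-67792 + -2·16599 + -1·-4061 = -1130996

-3,4,-2,-1 ; -1130996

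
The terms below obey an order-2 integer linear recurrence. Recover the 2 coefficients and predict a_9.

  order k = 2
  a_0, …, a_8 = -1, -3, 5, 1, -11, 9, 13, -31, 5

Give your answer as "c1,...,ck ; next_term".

  a_2 = -1·-3 + -2·-1 = 5
  a_3 = -1·5 + -2·-3 = 1
  a_4 = -1·1 + -2·5 = -11
  a_5 = -1·-11 + -2·1 = 9
  a_6 = -1·9 + -2·-11 = 13
  a_7 = -1·13 + -2·9 = -31
  a_8 = -1·-31 + -2·13 = 5
  a_9 = -1·5 + -2·-31 = 57

-1,-2 ; 57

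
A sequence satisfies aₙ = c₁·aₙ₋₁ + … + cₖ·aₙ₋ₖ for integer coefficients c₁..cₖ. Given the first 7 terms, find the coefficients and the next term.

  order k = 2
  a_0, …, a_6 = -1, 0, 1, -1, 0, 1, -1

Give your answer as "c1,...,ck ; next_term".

-1,-1 ; 0

  a_2 = -1·0 + -1·-1 = 1
  a_3 = -1·1 + -1·0 = -1
  a_4 = -1·-1 + -1·1 = 0
  a_5 = -1·0 + -1·-1 = 1
  a_6 = -1·1 + -1·0 = -1
  a_7 = -1·-1 + -1·1 = 0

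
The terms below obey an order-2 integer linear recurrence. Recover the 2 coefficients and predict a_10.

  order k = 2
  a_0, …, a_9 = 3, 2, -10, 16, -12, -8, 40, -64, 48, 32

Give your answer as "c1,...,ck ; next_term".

  a_2 = -2·2 + -2·3 = -10
  a_3 = -2·-10 + -2·2 = 16
  a_4 = -2·16 + -2·-10 = -12
  a_5 = -2·-12 + -2·16 = -8
  a_6 = -2·-8 + -2·-12 = 40
  a_7 = -2·40 + -2·-8 = -64
  a_8 = -2·-64 + -2·40 = 48
  a_9 = -2·48 + -2·-64 = 32
  a_10 = -2·32 + -2·48 = -160

-2,-2 ; -160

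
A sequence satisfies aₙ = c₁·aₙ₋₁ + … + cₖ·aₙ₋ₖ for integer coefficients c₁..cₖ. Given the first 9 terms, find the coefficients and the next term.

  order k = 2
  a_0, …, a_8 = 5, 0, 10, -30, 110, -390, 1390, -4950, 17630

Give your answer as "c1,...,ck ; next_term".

-3,2 ; -62790

  a_2 = -3·0 + 2·5 = 10
  a_3 = -3·10 + 2·0 = -30
  a_4 = -3·-30 + 2·10 = 110
  a_5 = -3·110 + 2·-30 = -390
  a_6 = -3·-390 + 2·110 = 1390
  a_7 = -3·1390 + 2·-390 = -4950
  a_8 = -3·-4950 + 2·1390 = 17630
  a_9 = -3·17630 + 2·-4950 = -62790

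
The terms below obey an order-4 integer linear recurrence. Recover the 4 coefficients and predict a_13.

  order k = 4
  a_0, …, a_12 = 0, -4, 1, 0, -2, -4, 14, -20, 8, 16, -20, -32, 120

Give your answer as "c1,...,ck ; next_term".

-2,-2,0,2 ; -144

  a_4 = -2·0 + -2·1 + 0·-4 + 2·0 = -2
  a_5 = -2·-2 + -2·0 + 0·1 + 2·-4 = -4
  a_6 = -2·-4 + -2·-2 + 0·0 + 2·1 = 14
  a_7 = -2·14 + -2·-4 + 0·-2 + 2·0 = -20
  a_8 = -2·-20 + -2·14 + 0·-4 + 2·-2 = 8
  a_9 = -2·8 + -2·-20 + 0·14 + 2·-4 = 16
  a_10 = -2·16 + -2·8 + 0·-20 + 2·14 = -20
  a_11 = -2·-20 + -2·16 + 0·8 + 2·-20 = -32
  a_12 = -2·-32 + -2·-20 + 0·16 + 2·8 = 120
  a_13 = -2·120 + -2·-32 + 0·-20 + 2·16 = -144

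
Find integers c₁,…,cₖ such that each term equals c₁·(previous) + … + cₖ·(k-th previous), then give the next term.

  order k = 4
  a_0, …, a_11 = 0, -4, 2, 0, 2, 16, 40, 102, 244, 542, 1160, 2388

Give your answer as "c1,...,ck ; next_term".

  a_4 = 3·0 + -1·2 + -1·-4 + -3·0 = 2
  a_5 = 3·2 + -1·0 + -1·2 + -3·-4 = 16
  a_6 = 3·16 + -1·2 + -1·0 + -3·2 = 40
  a_7 = 3·40 + -1·16 + -1·2 + -3·0 = 102
  a_8 = 3·102 + -1·40 + -1·16 + -3·2 = 244
  a_9 = 3·244 + -1·102 + -1·40 + -3·16 = 542
  a_10 = 3·542 + -1·244 + -1·102 + -3·40 = 1160
  a_11 = 3·1160 + -1·542 + -1·244 + -3·102 = 2388
  a_12 = 3·2388 + -1·1160 + -1·542 + -3·244 = 4730

3,-1,-1,-3 ; 4730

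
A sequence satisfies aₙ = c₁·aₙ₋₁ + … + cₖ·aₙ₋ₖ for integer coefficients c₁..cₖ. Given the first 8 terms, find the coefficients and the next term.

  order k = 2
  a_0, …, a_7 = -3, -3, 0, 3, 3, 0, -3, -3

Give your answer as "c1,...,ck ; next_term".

  a_2 = 1·-3 + -1·-3 = 0
  a_3 = 1·0 + -1·-3 = 3
  a_4 = 1·3 + -1·0 = 3
  a_5 = 1·3 + -1·3 = 0
  a_6 = 1·0 + -1·3 = -3
  a_7 = 1·-3 + -1·0 = -3
  a_8 = 1·-3 + -1·-3 = 0

1,-1 ; 0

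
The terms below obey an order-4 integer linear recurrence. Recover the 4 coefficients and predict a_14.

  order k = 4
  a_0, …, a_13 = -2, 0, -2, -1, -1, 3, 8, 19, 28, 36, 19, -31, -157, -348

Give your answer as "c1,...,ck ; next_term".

  a_4 = 1·-1 + 2·-2 + -3·0 + -2·-2 = -1
  a_5 = 1·-1 + 2·-1 + -3·-2 + -2·0 = 3
  a_6 = 1·3 + 2·-1 + -3·-1 + -2·-2 = 8
  a_7 = 1·8 + 2·3 + -3·-1 + -2·-1 = 19
  a_8 = 1·19 + 2·8 + -3·3 + -2·-1 = 28
  a_9 = 1·28 + 2·19 + -3·8 + -2·3 = 36
  a_10 = 1·36 + 2·28 + -3·19 + -2·8 = 19
  a_11 = 1·19 + 2·36 + -3·28 + -2·19 = -31
  a_12 = 1·-31 + 2·19 + -3·36 + -2·28 = -157
  a_13 = 1·-157 + 2·-31 + -3·19 + -2·36 = -348
  a_14 = 1·-348 + 2·-157 + -3·-31 + -2·19 = -607

1,2,-3,-2 ; -607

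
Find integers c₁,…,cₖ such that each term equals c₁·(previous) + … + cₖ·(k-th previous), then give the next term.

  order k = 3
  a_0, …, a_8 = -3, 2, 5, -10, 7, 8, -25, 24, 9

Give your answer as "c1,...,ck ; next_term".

  a_3 = -1·5 + -1·2 + 1·-3 = -10
  a_4 = -1·-10 + -1·5 + 1·2 = 7
  a_5 = -1·7 + -1·-10 + 1·5 = 8
  a_6 = -1·8 + -1·7 + 1·-10 = -25
  a_7 = -1·-25 + -1·8 + 1·7 = 24
  a_8 = -1·24 + -1·-25 + 1·8 = 9
  a_9 = -1·9 + -1·24 + 1·-25 = -58

-1,-1,1 ; -58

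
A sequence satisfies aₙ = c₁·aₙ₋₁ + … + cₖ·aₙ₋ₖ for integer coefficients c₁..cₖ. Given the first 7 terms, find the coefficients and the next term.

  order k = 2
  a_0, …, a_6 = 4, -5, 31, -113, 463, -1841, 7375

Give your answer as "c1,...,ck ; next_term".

  a_2 = -3·-5 + 4·4 = 31
  a_3 = -3·31 + 4·-5 = -113
  a_4 = -3·-113 + 4·31 = 463
  a_5 = -3·463 + 4·-113 = -1841
  a_6 = -3·-1841 + 4·463 = 7375
  a_7 = -3·7375 + 4·-1841 = -29489

-3,4 ; -29489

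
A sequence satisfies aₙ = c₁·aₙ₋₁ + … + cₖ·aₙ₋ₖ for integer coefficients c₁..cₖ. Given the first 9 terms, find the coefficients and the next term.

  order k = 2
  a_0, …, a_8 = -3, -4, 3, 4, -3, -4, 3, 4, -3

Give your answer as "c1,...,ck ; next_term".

0,-1 ; -4

  a_2 = 0·-4 + -1·-3 = 3
  a_3 = 0·3 + -1·-4 = 4
  a_4 = 0·4 + -1·3 = -3
  a_5 = 0·-3 + -1·4 = -4
  a_6 = 0·-4 + -1·-3 = 3
  a_7 = 0·3 + -1·-4 = 4
  a_8 = 0·4 + -1·3 = -3
  a_9 = 0·-3 + -1·4 = -4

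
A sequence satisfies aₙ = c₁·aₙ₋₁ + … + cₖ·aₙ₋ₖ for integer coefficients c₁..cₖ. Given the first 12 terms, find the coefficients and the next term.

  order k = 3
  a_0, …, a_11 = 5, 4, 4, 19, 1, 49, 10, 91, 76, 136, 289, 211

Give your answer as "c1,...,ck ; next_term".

-1,2,3 ; 775

  a_3 = -1·4 + 2·4 + 3·5 = 19
  a_4 = -1·19 + 2·4 + 3·4 = 1
  a_5 = -1·1 + 2·19 + 3·4 = 49
  a_6 = -1·49 + 2·1 + 3·19 = 10
  a_7 = -1·10 + 2·49 + 3·1 = 91
  a_8 = -1·91 + 2·10 + 3·49 = 76
  a_9 = -1·76 + 2·91 + 3·10 = 136
  a_10 = -1·136 + 2·76 + 3·91 = 289
  a_11 = -1·289 + 2·136 + 3·76 = 211
  a_12 = -1·211 + 2·289 + 3·136 = 775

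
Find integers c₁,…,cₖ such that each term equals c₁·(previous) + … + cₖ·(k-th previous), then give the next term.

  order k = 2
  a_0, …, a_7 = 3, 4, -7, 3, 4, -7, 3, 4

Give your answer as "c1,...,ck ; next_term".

  a_2 = -1·4 + -1·3 = -7
  a_3 = -1·-7 + -1·4 = 3
  a_4 = -1·3 + -1·-7 = 4
  a_5 = -1·4 + -1·3 = -7
  a_6 = -1·-7 + -1·4 = 3
  a_7 = -1·3 + -1·-7 = 4
  a_8 = -1·4 + -1·3 = -7

-1,-1 ; -7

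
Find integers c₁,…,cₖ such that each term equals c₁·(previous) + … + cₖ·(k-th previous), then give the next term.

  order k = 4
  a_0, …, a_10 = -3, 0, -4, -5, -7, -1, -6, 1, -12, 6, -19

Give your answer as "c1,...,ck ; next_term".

  a_4 = 0·-5 + 1·-4 + -1·0 + 1·-3 = -7
  a_5 = 0·-7 + 1·-5 + -1·-4 + 1·0 = -1
  a_6 = 0·-1 + 1·-7 + -1·-5 + 1·-4 = -6
  a_7 = 0·-6 + 1·-1 + -1·-7 + 1·-5 = 1
  a_8 = 0·1 + 1·-6 + -1·-1 + 1·-7 = -12
  a_9 = 0·-12 + 1·1 + -1·-6 + 1·-1 = 6
  a_10 = 0·6 + 1·-12 + -1·1 + 1·-6 = -19
  a_11 = 0·-19 + 1·6 + -1·-12 + 1·1 = 19

0,1,-1,1 ; 19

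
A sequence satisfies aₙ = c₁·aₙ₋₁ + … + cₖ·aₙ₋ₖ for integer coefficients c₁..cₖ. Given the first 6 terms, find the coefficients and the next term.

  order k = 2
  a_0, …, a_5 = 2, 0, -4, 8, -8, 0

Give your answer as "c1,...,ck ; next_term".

-2,-2 ; 16

  a_2 = -2·0 + -2·2 = -4
  a_3 = -2·-4 + -2·0 = 8
  a_4 = -2·8 + -2·-4 = -8
  a_5 = -2·-8 + -2·8 = 0
  a_6 = -2·0 + -2·-8 = 16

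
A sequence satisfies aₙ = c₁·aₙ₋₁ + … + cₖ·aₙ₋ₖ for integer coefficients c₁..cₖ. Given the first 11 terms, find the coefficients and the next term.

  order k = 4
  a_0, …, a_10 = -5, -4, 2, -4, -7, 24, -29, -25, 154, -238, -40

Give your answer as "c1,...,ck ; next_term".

-2,-3,1,1 ; 923

  a_4 = -2·-4 + -3·2 + 1·-4 + 1·-5 = -7
  a_5 = -2·-7 + -3·-4 + 1·2 + 1·-4 = 24
  a_6 = -2·24 + -3·-7 + 1·-4 + 1·2 = -29
  a_7 = -2·-29 + -3·24 + 1·-7 + 1·-4 = -25
  a_8 = -2·-25 + -3·-29 + 1·24 + 1·-7 = 154
  a_9 = -2·154 + -3·-25 + 1·-29 + 1·24 = -238
  a_10 = -2·-238 + -3·154 + 1·-25 + 1·-29 = -40
  a_11 = -2·-40 + -3·-238 + 1·154 + 1·-25 = 923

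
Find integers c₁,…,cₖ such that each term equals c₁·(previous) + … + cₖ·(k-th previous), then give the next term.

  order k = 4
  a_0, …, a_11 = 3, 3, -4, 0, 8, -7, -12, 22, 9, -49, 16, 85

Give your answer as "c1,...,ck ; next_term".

  a_4 = 0·0 + -2·-4 + 1·3 + -1·3 = 8
  a_5 = 0·8 + -2·0 + 1·-4 + -1·3 = -7
  a_6 = 0·-7 + -2·8 + 1·0 + -1·-4 = -12
  a_7 = 0·-12 + -2·-7 + 1·8 + -1·0 = 22
  a_8 = 0·22 + -2·-12 + 1·-7 + -1·8 = 9
  a_9 = 0·9 + -2·22 + 1·-12 + -1·-7 = -49
  a_10 = 0·-49 + -2·9 + 1·22 + -1·-12 = 16
  a_11 = 0·16 + -2·-49 + 1·9 + -1·22 = 85
  a_12 = 0·85 + -2·16 + 1·-49 + -1·9 = -90

0,-2,1,-1 ; -90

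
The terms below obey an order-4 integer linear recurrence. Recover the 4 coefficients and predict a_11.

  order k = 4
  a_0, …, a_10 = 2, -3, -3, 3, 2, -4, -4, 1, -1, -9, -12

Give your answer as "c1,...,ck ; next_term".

  a_4 = 1·3 + 0·-3 + 1·-3 + 1·2 = 2
  a_5 = 1·2 + 0·3 + 1·-3 + 1·-3 = -4
  a_6 = 1·-4 + 0·2 + 1·3 + 1·-3 = -4
  a_7 = 1·-4 + 0·-4 + 1·2 + 1·3 = 1
  a_8 = 1·1 + 0·-4 + 1·-4 + 1·2 = -1
  a_9 = 1·-1 + 0·1 + 1·-4 + 1·-4 = -9
  a_10 = 1·-9 + 0·-1 + 1·1 + 1·-4 = -12
  a_11 = 1·-12 + 0·-9 + 1·-1 + 1·1 = -12

1,0,1,1 ; -12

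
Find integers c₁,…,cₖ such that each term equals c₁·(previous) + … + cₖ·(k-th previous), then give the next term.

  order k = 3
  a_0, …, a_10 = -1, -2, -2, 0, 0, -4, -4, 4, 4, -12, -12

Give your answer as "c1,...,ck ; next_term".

1,-2,2 ; 20

  a_3 = 1·-2 + -2·-2 + 2·-1 = 0
  a_4 = 1·0 + -2·-2 + 2·-2 = 0
  a_5 = 1·0 + -2·0 + 2·-2 = -4
  a_6 = 1·-4 + -2·0 + 2·0 = -4
  a_7 = 1·-4 + -2·-4 + 2·0 = 4
  a_8 = 1·4 + -2·-4 + 2·-4 = 4
  a_9 = 1·4 + -2·4 + 2·-4 = -12
  a_10 = 1·-12 + -2·4 + 2·4 = -12
  a_11 = 1·-12 + -2·-12 + 2·4 = 20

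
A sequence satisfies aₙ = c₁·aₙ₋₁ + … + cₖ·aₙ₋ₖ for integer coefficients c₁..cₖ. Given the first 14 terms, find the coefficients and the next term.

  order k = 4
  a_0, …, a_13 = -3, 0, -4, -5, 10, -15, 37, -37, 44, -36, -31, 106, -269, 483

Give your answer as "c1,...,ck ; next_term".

  a_4 = -1·-5 + 1·-4 + 0·0 + -3·-3 = 10
  a_5 = -1·10 + 1·-5 + 0·-4 + -3·0 = -15
  a_6 = -1·-15 + 1·10 + 0·-5 + -3·-4 = 37
  a_7 = -1·37 + 1·-15 + 0·10 + -3·-5 = -37
  a_8 = -1·-37 + 1·37 + 0·-15 + -3·10 = 44
  a_9 = -1·44 + 1·-37 + 0·37 + -3·-15 = -36
  a_10 = -1·-36 + 1·44 + 0·-37 + -3·37 = -31
  a_11 = -1·-31 + 1·-36 + 0·44 + -3·-37 = 106
  a_12 = -1·106 + 1·-31 + 0·-36 + -3·44 = -269
  a_13 = -1·-269 + 1·106 + 0·-31 + -3·-36 = 483
  a_14 = -1·483 + 1·-269 + 0·106 + -3·-31 = -659

-1,1,0,-3 ; -659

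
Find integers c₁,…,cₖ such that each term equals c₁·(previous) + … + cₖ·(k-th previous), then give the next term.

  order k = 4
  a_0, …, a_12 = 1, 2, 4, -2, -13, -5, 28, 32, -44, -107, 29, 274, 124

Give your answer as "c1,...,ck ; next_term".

  a_4 = 1·-2 + -3·4 + 1·2 + -1·1 = -13
  a_5 = 1·-13 + -3·-2 + 1·4 + -1·2 = -5
  a_6 = 1·-5 + -3·-13 + 1·-2 + -1·4 = 28
  a_7 = 1·28 + -3·-5 + 1·-13 + -1·-2 = 32
  a_8 = 1·32 + -3·28 + 1·-5 + -1·-13 = -44
  a_9 = 1·-44 + -3·32 + 1·28 + -1·-5 = -107
  a_10 = 1·-107 + -3·-44 + 1·32 + -1·28 = 29
  a_11 = 1·29 + -3·-107 + 1·-44 + -1·32 = 274
  a_12 = 1·274 + -3·29 + 1·-107 + -1·-44 = 124
  a_13 = 1·124 + -3·274 + 1·29 + -1·-107 = -562

1,-3,1,-1 ; -562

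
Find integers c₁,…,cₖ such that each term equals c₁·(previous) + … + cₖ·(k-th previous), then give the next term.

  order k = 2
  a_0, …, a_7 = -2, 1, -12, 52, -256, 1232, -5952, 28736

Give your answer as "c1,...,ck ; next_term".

  a_2 = -4·1 + 4·-2 = -12
  a_3 = -4·-12 + 4·1 = 52
  a_4 = -4·52 + 4·-12 = -256
  a_5 = -4·-256 + 4·52 = 1232
  a_6 = -4·1232 + 4·-256 = -5952
  a_7 = -4·-5952 + 4·1232 = 28736
  a_8 = -4·28736 + 4·-5952 = -138752

-4,4 ; -138752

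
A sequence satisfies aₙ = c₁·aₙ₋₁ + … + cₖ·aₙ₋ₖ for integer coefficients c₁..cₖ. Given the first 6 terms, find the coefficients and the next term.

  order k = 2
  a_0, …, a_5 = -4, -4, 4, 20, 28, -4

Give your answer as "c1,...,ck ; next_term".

  a_2 = 2·-4 + -3·-4 = 4
  a_3 = 2·4 + -3·-4 = 20
  a_4 = 2·20 + -3·4 = 28
  a_5 = 2·28 + -3·20 = -4
  a_6 = 2·-4 + -3·28 = -92

2,-3 ; -92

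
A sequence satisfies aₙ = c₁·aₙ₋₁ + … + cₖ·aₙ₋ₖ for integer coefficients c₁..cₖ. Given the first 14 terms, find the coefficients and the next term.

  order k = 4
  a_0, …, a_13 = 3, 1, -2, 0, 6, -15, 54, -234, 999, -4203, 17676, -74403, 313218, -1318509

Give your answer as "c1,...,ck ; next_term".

-4,0,-3,3 ; 5550273

  a_4 = -4·0 + 0·-2 + -3·1 + 3·3 = 6
  a_5 = -4·6 + 0·0 + -3·-2 + 3·1 = -15
  a_6 = -4·-15 + 0·6 + -3·0 + 3·-2 = 54
  a_7 = -4·54 + 0·-15 + -3·6 + 3·0 = -234
  a_8 = -4·-234 + 0·54 + -3·-15 + 3·6 = 999
  a_9 = -4·999 + 0·-234 + -3·54 + 3·-15 = -4203
  a_10 = -4·-4203 + 0·999 + -3·-234 + 3·54 = 17676
  a_11 = -4·17676 + 0·-4203 + -3·999 + 3·-234 = -74403
  a_12 = -4·-74403 + 0·17676 + -3·-4203 + 3·999 = 313218
  a_13 = -4·313218 + 0·-74403 + -3·17676 + 3·-4203 = -1318509
  a_14 = -4·-1318509 + 0·313218 + -3·-74403 + 3·17676 = 5550273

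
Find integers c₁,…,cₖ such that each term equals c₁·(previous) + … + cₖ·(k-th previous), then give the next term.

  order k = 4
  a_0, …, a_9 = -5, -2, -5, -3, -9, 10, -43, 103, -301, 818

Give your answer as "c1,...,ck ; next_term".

-2,2,0,1 ; -2281

  a_4 = -2·-3 + 2·-5 + 0·-2 + 1·-5 = -9
  a_5 = -2·-9 + 2·-3 + 0·-5 + 1·-2 = 10
  a_6 = -2·10 + 2·-9 + 0·-3 + 1·-5 = -43
  a_7 = -2·-43 + 2·10 + 0·-9 + 1·-3 = 103
  a_8 = -2·103 + 2·-43 + 0·10 + 1·-9 = -301
  a_9 = -2·-301 + 2·103 + 0·-43 + 1·10 = 818
  a_10 = -2·818 + 2·-301 + 0·103 + 1·-43 = -2281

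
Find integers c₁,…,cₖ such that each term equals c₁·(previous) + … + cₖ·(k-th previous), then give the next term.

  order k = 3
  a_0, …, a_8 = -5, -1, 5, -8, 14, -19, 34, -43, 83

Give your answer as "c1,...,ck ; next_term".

  a_3 = 0·5 + 3·-1 + 1·-5 = -8
  a_4 = 0·-8 + 3·5 + 1·-1 = 14
  a_5 = 0·14 + 3·-8 + 1·5 = -19
  a_6 = 0·-19 + 3·14 + 1·-8 = 34
  a_7 = 0·34 + 3·-19 + 1·14 = -43
  a_8 = 0·-43 + 3·34 + 1·-19 = 83
  a_9 = 0·83 + 3·-43 + 1·34 = -95

0,3,1 ; -95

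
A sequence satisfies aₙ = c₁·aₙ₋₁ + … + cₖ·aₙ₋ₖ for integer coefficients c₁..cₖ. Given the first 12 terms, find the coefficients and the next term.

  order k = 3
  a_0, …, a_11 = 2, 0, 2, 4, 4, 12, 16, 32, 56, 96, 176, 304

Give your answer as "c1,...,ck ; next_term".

  a_3 = 0·2 + 2·0 + 2·2 = 4
  a_4 = 0·4 + 2·2 + 2·0 = 4
  a_5 = 0·4 + 2·4 + 2·2 = 12
  a_6 = 0·12 + 2·4 + 2·4 = 16
  a_7 = 0·16 + 2·12 + 2·4 = 32
  a_8 = 0·32 + 2·16 + 2·12 = 56
  a_9 = 0·56 + 2·32 + 2·16 = 96
  a_10 = 0·96 + 2·56 + 2·32 = 176
  a_11 = 0·176 + 2·96 + 2·56 = 304
  a_12 = 0·304 + 2·176 + 2·96 = 544

0,2,2 ; 544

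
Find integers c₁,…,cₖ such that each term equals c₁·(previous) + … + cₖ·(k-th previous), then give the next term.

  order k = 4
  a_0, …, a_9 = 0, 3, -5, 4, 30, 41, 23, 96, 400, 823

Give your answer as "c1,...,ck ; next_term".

  a_4 = 2·4 + -2·-5 + 4·3 + 3·0 = 30
  a_5 = 2·30 + -2·4 + 4·-5 + 3·3 = 41
  a_6 = 2·41 + -2·30 + 4·4 + 3·-5 = 23
  a_7 = 2·23 + -2·41 + 4·30 + 3·4 = 96
  a_8 = 2·96 + -2·23 + 4·41 + 3·30 = 400
  a_9 = 2·400 + -2·96 + 4·23 + 3·41 = 823
  a_10 = 2·823 + -2·400 + 4·96 + 3·23 = 1299

2,-2,4,3 ; 1299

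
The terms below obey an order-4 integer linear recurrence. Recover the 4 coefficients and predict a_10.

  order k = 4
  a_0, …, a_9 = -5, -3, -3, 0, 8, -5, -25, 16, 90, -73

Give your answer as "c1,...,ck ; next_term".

-1,-3,-3,2 ; -295

  a_4 = -1·0 + -3·-3 + -3·-3 + 2·-5 = 8
  a_5 = -1·8 + -3·0 + -3·-3 + 2·-3 = -5
  a_6 = -1·-5 + -3·8 + -3·0 + 2·-3 = -25
  a_7 = -1·-25 + -3·-5 + -3·8 + 2·0 = 16
  a_8 = -1·16 + -3·-25 + -3·-5 + 2·8 = 90
  a_9 = -1·90 + -3·16 + -3·-25 + 2·-5 = -73
  a_10 = -1·-73 + -3·90 + -3·16 + 2·-25 = -295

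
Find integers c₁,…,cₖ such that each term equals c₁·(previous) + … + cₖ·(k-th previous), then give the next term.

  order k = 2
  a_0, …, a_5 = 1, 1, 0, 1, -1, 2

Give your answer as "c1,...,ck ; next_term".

  a_2 = -1·1 + 1·1 = 0
  a_3 = -1·0 + 1·1 = 1
  a_4 = -1·1 + 1·0 = -1
  a_5 = -1·-1 + 1·1 = 2
  a_6 = -1·2 + 1·-1 = -3

-1,1 ; -3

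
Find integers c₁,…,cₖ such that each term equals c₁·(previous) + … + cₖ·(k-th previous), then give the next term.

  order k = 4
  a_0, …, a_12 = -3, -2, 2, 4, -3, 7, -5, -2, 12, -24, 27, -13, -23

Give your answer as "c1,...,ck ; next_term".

-1,0,1,-1 ; 74

  a_4 = -1·4 + 0·2 + 1·-2 + -1·-3 = -3
  a_5 = -1·-3 + 0·4 + 1·2 + -1·-2 = 7
  a_6 = -1·7 + 0·-3 + 1·4 + -1·2 = -5
  a_7 = -1·-5 + 0·7 + 1·-3 + -1·4 = -2
  a_8 = -1·-2 + 0·-5 + 1·7 + -1·-3 = 12
  a_9 = -1·12 + 0·-2 + 1·-5 + -1·7 = -24
  a_10 = -1·-24 + 0·12 + 1·-2 + -1·-5 = 27
  a_11 = -1·27 + 0·-24 + 1·12 + -1·-2 = -13
  a_12 = -1·-13 + 0·27 + 1·-24 + -1·12 = -23
  a_13 = -1·-23 + 0·-13 + 1·27 + -1·-24 = 74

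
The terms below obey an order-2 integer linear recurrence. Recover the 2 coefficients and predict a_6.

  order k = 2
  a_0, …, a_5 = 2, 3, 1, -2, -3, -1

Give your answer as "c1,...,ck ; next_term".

  a_2 = 1·3 + -1·2 = 1
  a_3 = 1·1 + -1·3 = -2
  a_4 = 1·-2 + -1·1 = -3
  a_5 = 1·-3 + -1·-2 = -1
  a_6 = 1·-1 + -1·-3 = 2

1,-1 ; 2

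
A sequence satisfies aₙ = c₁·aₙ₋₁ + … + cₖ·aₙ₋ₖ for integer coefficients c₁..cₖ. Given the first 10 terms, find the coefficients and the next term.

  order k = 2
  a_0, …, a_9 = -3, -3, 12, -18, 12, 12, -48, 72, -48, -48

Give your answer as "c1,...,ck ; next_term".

-2,-2 ; 192

  a_2 = -2·-3 + -2·-3 = 12
  a_3 = -2·12 + -2·-3 = -18
  a_4 = -2·-18 + -2·12 = 12
  a_5 = -2·12 + -2·-18 = 12
  a_6 = -2·12 + -2·12 = -48
  a_7 = -2·-48 + -2·12 = 72
  a_8 = -2·72 + -2·-48 = -48
  a_9 = -2·-48 + -2·72 = -48
  a_10 = -2·-48 + -2·-48 = 192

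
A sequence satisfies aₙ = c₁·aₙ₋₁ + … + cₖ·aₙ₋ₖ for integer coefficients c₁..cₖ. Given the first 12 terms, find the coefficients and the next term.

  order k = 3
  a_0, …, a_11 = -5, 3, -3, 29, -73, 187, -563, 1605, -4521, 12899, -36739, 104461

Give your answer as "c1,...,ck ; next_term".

  a_3 = -2·-3 + 1·3 + -4·-5 = 29
  a_4 = -2·29 + 1·-3 + -4·3 = -73
  a_5 = -2·-73 + 1·29 + -4·-3 = 187
  a_6 = -2·187 + 1·-73 + -4·29 = -563
  a_7 = -2·-563 + 1·187 + -4·-73 = 1605
  a_8 = -2·1605 + 1·-563 + -4·187 = -4521
  a_9 = -2·-4521 + 1·1605 + -4·-563 = 12899
  a_10 = -2·12899 + 1·-4521 + -4·1605 = -36739
  a_11 = -2·-36739 + 1·12899 + -4·-4521 = 104461
  a_12 = -2·104461 + 1·-36739 + -4·12899 = -297257

-2,1,-4 ; -297257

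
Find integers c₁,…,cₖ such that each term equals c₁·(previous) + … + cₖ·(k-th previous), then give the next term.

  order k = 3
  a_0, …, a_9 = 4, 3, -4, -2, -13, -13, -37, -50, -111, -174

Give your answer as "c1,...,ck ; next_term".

1,2,-1 ; -346

  a_3 = 1·-4 + 2·3 + -1·4 = -2
  a_4 = 1·-2 + 2·-4 + -1·3 = -13
  a_5 = 1·-13 + 2·-2 + -1·-4 = -13
  a_6 = 1·-13 + 2·-13 + -1·-2 = -37
  a_7 = 1·-37 + 2·-13 + -1·-13 = -50
  a_8 = 1·-50 + 2·-37 + -1·-13 = -111
  a_9 = 1·-111 + 2·-50 + -1·-37 = -174
  a_10 = 1·-174 + 2·-111 + -1·-50 = -346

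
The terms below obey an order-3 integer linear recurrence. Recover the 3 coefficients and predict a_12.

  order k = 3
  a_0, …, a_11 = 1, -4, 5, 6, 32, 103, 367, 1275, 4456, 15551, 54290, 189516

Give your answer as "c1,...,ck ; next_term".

3,2,-1 ; 661577

  a_3 = 3·5 + 2·-4 + -1·1 = 6
  a_4 = 3·6 + 2·5 + -1·-4 = 32
  a_5 = 3·32 + 2·6 + -1·5 = 103
  a_6 = 3·103 + 2·32 + -1·6 = 367
  a_7 = 3·367 + 2·103 + -1·32 = 1275
  a_8 = 3·1275 + 2·367 + -1·103 = 4456
  a_9 = 3·4456 + 2·1275 + -1·367 = 15551
  a_10 = 3·15551 + 2·4456 + -1·1275 = 54290
  a_11 = 3·54290 + 2·15551 + -1·4456 = 189516
  a_12 = 3·189516 + 2·54290 + -1·15551 = 661577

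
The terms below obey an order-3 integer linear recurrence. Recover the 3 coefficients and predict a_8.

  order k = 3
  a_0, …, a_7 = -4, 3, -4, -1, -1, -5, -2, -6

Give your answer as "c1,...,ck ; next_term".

0,1,1 ; -7

  a_3 = 0·-4 + 1·3 + 1·-4 = -1
  a_4 = 0·-1 + 1·-4 + 1·3 = -1
  a_5 = 0·-1 + 1·-1 + 1·-4 = -5
  a_6 = 0·-5 + 1·-1 + 1·-1 = -2
  a_7 = 0·-2 + 1·-5 + 1·-1 = -6
  a_8 = 0·-6 + 1·-2 + 1·-5 = -7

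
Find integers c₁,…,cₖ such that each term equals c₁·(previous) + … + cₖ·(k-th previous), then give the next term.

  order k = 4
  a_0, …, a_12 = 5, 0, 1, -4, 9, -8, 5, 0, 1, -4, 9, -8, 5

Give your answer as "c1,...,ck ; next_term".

  a_4 = -1·-4 + 0·1 + 1·0 + 1·5 = 9
  a_5 = -1·9 + 0·-4 + 1·1 + 1·0 = -8
  a_6 = -1·-8 + 0·9 + 1·-4 + 1·1 = 5
  a_7 = -1·5 + 0·-8 + 1·9 + 1·-4 = 0
  a_8 = -1·0 + 0·5 + 1·-8 + 1·9 = 1
  a_9 = -1·1 + 0·0 + 1·5 + 1·-8 = -4
  a_10 = -1·-4 + 0·1 + 1·0 + 1·5 = 9
  a_11 = -1·9 + 0·-4 + 1·1 + 1·0 = -8
  a_12 = -1·-8 + 0·9 + 1·-4 + 1·1 = 5
  a_13 = -1·5 + 0·-8 + 1·9 + 1·-4 = 0

-1,0,1,1 ; 0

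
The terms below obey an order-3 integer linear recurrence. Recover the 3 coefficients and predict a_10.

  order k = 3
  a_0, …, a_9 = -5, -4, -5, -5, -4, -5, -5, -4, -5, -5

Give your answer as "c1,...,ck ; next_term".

0,0,1 ; -4

  a_3 = 0·-5 + 0·-4 + 1·-5 = -5
  a_4 = 0·-5 + 0·-5 + 1·-4 = -4
  a_5 = 0·-4 + 0·-5 + 1·-5 = -5
  a_6 = 0·-5 + 0·-4 + 1·-5 = -5
  a_7 = 0·-5 + 0·-5 + 1·-4 = -4
  a_8 = 0·-4 + 0·-5 + 1·-5 = -5
  a_9 = 0·-5 + 0·-4 + 1·-5 = -5
  a_10 = 0·-5 + 0·-5 + 1·-4 = -4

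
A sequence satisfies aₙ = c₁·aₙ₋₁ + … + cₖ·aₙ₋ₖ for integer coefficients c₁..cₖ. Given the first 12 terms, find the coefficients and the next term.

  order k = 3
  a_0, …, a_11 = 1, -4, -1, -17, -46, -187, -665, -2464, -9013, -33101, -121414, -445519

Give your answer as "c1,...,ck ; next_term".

  a_3 = 3·-1 + 3·-4 + -2·1 = -17
  a_4 = 3·-17 + 3·-1 + -2·-4 = -46
  a_5 = 3·-46 + 3·-17 + -2·-1 = -187
  a_6 = 3·-187 + 3·-46 + -2·-17 = -665
  a_7 = 3·-665 + 3·-187 + -2·-46 = -2464
  a_8 = 3·-2464 + 3·-665 + -2·-187 = -9013
  a_9 = 3·-9013 + 3·-2464 + -2·-665 = -33101
  a_10 = 3·-33101 + 3·-9013 + -2·-2464 = -121414
  a_11 = 3·-121414 + 3·-33101 + -2·-9013 = -445519
  a_12 = 3·-445519 + 3·-121414 + -2·-33101 = -1634597

3,3,-2 ; -1634597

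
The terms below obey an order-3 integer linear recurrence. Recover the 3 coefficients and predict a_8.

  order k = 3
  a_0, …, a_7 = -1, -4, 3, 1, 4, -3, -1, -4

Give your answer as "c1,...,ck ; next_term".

0,0,-1 ; 3

  a_3 = 0·3 + 0·-4 + -1·-1 = 1
  a_4 = 0·1 + 0·3 + -1·-4 = 4
  a_5 = 0·4 + 0·1 + -1·3 = -3
  a_6 = 0·-3 + 0·4 + -1·1 = -1
  a_7 = 0·-1 + 0·-3 + -1·4 = -4
  a_8 = 0·-4 + 0·-1 + -1·-3 = 3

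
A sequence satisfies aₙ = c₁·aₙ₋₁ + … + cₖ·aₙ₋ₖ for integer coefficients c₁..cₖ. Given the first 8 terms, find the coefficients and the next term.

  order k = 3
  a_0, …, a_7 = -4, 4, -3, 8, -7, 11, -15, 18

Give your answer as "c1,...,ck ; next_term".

0,1,-1 ; -26

  a_3 = 0·-3 + 1·4 + -1·-4 = 8
  a_4 = 0·8 + 1·-3 + -1·4 = -7
  a_5 = 0·-7 + 1·8 + -1·-3 = 11
  a_6 = 0·11 + 1·-7 + -1·8 = -15
  a_7 = 0·-15 + 1·11 + -1·-7 = 18
  a_8 = 0·18 + 1·-15 + -1·11 = -26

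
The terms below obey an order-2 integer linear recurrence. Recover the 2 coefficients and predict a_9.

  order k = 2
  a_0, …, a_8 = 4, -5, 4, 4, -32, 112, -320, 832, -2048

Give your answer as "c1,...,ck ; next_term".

-4,-4 ; 4864

  a_2 = -4·-5 + -4·4 = 4
  a_3 = -4·4 + -4·-5 = 4
  a_4 = -4·4 + -4·4 = -32
  a_5 = -4·-32 + -4·4 = 112
  a_6 = -4·112 + -4·-32 = -320
  a_7 = -4·-320 + -4·112 = 832
  a_8 = -4·832 + -4·-320 = -2048
  a_9 = -4·-2048 + -4·832 = 4864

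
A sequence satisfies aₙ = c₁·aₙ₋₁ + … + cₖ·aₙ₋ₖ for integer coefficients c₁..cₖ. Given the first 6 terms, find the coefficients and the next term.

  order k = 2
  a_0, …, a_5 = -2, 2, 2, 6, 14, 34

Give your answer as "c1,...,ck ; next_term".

  a_2 = 2·2 + 1·-2 = 2
  a_3 = 2·2 + 1·2 = 6
  a_4 = 2·6 + 1·2 = 14
  a_5 = 2·14 + 1·6 = 34
  a_6 = 2·34 + 1·14 = 82

2,1 ; 82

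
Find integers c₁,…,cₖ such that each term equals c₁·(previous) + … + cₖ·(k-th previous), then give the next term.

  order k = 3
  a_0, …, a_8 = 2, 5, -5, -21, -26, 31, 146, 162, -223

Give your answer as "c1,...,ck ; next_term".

1,-2,-3 ; -985

  a_3 = 1·-5 + -2·5 + -3·2 = -21
  a_4 = 1·-21 + -2·-5 + -3·5 = -26
  a_5 = 1·-26 + -2·-21 + -3·-5 = 31
  a_6 = 1·31 + -2·-26 + -3·-21 = 146
  a_7 = 1·146 + -2·31 + -3·-26 = 162
  a_8 = 1·162 + -2·146 + -3·31 = -223
  a_9 = 1·-223 + -2·162 + -3·146 = -985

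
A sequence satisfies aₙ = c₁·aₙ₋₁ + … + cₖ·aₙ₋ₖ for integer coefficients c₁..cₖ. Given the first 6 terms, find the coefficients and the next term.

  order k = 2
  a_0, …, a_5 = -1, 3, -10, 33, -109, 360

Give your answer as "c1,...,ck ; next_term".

  a_2 = -3·3 + 1·-1 = -10
  a_3 = -3·-10 + 1·3 = 33
  a_4 = -3·33 + 1·-10 = -109
  a_5 = -3·-109 + 1·33 = 360
  a_6 = -3·360 + 1·-109 = -1189

-3,1 ; -1189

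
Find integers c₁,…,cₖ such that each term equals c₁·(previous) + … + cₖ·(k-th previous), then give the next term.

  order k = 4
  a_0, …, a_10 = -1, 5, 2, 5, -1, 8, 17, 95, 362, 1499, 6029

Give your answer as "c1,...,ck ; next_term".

  a_4 = 4·5 + 1·2 + -4·5 + 3·-1 = -1
  a_5 = 4·-1 + 1·5 + -4·2 + 3·5 = 8
  a_6 = 4·8 + 1·-1 + -4·5 + 3·2 = 17
  a_7 = 4·17 + 1·8 + -4·-1 + 3·5 = 95
  a_8 = 4·95 + 1·17 + -4·8 + 3·-1 = 362
  a_9 = 4·362 + 1·95 + -4·17 + 3·8 = 1499
  a_10 = 4·1499 + 1·362 + -4·95 + 3·17 = 6029
  a_11 = 4·6029 + 1·1499 + -4·362 + 3·95 = 24452

4,1,-4,3 ; 24452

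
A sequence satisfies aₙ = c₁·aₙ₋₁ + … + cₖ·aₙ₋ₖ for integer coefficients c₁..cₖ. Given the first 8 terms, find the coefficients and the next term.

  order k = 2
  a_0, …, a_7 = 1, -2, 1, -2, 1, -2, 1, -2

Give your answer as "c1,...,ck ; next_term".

  a_2 = 0·-2 + 1·1 = 1
  a_3 = 0·1 + 1·-2 = -2
  a_4 = 0·-2 + 1·1 = 1
  a_5 = 0·1 + 1·-2 = -2
  a_6 = 0·-2 + 1·1 = 1
  a_7 = 0·1 + 1·-2 = -2
  a_8 = 0·-2 + 1·1 = 1

0,1 ; 1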